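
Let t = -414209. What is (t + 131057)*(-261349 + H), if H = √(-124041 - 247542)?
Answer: 74001492048 - 849456*I*√41287 ≈ 7.4002e+10 - 1.726e+8*I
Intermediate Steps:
H = 3*I*√41287 (H = √(-371583) = 3*I*√41287 ≈ 609.58*I)
(t + 131057)*(-261349 + H) = (-414209 + 131057)*(-261349 + 3*I*√41287) = -283152*(-261349 + 3*I*√41287) = 74001492048 - 849456*I*√41287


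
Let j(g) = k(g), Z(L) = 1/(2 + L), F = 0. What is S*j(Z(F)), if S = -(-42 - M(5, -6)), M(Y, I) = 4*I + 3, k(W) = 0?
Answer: 0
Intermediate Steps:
M(Y, I) = 3 + 4*I
j(g) = 0
S = 21 (S = -(-42 - (3 + 4*(-6))) = -(-42 - (3 - 24)) = -(-42 - 1*(-21)) = -(-42 + 21) = -1*(-21) = 21)
S*j(Z(F)) = 21*0 = 0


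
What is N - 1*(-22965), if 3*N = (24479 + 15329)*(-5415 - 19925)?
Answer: -1008665825/3 ≈ -3.3622e+8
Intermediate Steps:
N = -1008734720/3 (N = ((24479 + 15329)*(-5415 - 19925))/3 = (39808*(-25340))/3 = (1/3)*(-1008734720) = -1008734720/3 ≈ -3.3624e+8)
N - 1*(-22965) = -1008734720/3 - 1*(-22965) = -1008734720/3 + 22965 = -1008665825/3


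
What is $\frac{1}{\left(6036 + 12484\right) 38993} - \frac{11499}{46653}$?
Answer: $- \frac{2768002314329}{11230160248360} \approx -0.24648$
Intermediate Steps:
$\frac{1}{\left(6036 + 12484\right) 38993} - \frac{11499}{46653} = \frac{1}{18520} \cdot \frac{1}{38993} - \frac{3833}{15551} = \frac{1}{722150360} - \frac{3833}{15551} = - \frac{2768002314329}{11230160248360}$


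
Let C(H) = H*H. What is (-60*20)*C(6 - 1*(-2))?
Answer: -76800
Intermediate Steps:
C(H) = H²
(-60*20)*C(6 - 1*(-2)) = (-60*20)*(6 - 1*(-2))² = -1200*(6 + 2)² = -1200*8² = -1200*64 = -76800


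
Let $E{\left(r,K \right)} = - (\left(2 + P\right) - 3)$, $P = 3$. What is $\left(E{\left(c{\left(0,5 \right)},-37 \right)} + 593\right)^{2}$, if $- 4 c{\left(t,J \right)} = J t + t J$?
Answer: $349281$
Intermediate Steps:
$c{\left(t,J \right)} = - \frac{J t}{2}$ ($c{\left(t,J \right)} = - \frac{J t + t J}{4} = - \frac{J t + J t}{4} = - \frac{2 J t}{4} = - \frac{J t}{2}$)
$E{\left(r,K \right)} = -2$ ($E{\left(r,K \right)} = - (\left(2 + 3\right) - 3) = - (5 - 3) = \left(-1\right) 2 = -2$)
$\left(E{\left(c{\left(0,5 \right)},-37 \right)} + 593\right)^{2} = \left(-2 + 593\right)^{2} = 591^{2} = 349281$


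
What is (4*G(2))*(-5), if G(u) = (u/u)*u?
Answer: -40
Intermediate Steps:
G(u) = u (G(u) = 1*u = u)
(4*G(2))*(-5) = (4*2)*(-5) = 8*(-5) = -40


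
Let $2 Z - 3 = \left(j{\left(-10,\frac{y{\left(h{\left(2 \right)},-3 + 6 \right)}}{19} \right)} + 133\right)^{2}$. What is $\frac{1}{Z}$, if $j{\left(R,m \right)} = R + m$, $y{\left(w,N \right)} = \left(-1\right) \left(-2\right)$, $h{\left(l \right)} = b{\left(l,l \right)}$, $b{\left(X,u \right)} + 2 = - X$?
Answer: $\frac{361}{2736002} \approx 0.00013194$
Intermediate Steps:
$b{\left(X,u \right)} = -2 - X$
$h{\left(l \right)} = -2 - l$
$y{\left(w,N \right)} = 2$
$Z = \frac{2736002}{361}$ ($Z = \frac{3}{2} + \frac{\left(\left(-10 + \frac{2}{19}\right) + 133\right)^{2}}{2} = \frac{3}{2} + \frac{\left(- \frac{188}{19} + 133\right)^{2}}{2} = \frac{3}{2} + \frac{\left(\frac{2339}{19}\right)^{2}}{2} = \frac{3}{2} + \frac{1}{2} \cdot \frac{5470921}{361} = \frac{3}{2} + \frac{5470921}{722} = \frac{2736002}{361} \approx 7579.0$)
$\frac{1}{Z} = \frac{1}{\frac{2736002}{361}} = \frac{361}{2736002}$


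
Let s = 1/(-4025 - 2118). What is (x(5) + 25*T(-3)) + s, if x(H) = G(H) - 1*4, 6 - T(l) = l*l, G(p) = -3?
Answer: -503727/6143 ≈ -82.000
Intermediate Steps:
s = -1/6143 (s = 1/(-6143) = -1/6143 ≈ -0.00016279)
T(l) = 6 - l**2 (T(l) = 6 - l*l = 6 - l**2)
x(H) = -7 (x(H) = -3 - 1*4 = -3 - 4 = -7)
(x(5) + 25*T(-3)) + s = (-7 + 25*(6 - 1*(-3)**2)) - 1/6143 = (-7 + 25*(6 - 1*9)) - 1/6143 = (-7 + 25*(6 - 9)) - 1/6143 = (-7 + 25*(-3)) - 1/6143 = (-7 - 75) - 1/6143 = -82 - 1/6143 = -503727/6143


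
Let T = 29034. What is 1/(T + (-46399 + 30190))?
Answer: 1/12825 ≈ 7.7973e-5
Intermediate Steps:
1/(T + (-46399 + 30190)) = 1/(29034 + (-46399 + 30190)) = 1/(29034 - 16209) = 1/12825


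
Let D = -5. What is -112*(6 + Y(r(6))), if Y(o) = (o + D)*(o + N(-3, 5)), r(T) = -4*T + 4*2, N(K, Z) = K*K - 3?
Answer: -24192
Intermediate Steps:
N(K, Z) = -3 + K² (N(K, Z) = K² - 3 = -3 + K²)
r(T) = 8 - 4*T (r(T) = -4*T + 8 = 8 - 4*T)
Y(o) = (-5 + o)*(6 + o) (Y(o) = (o - 5)*(o + (-3 + (-3)²)) = (-5 + o)*(o + (-3 + 9)) = (-5 + o)*(o + 6) = (-5 + o)*(6 + o))
-112*(6 + Y(r(6))) = -112*(6 + (-30 + (8 - 4*6) + (8 - 4*6)²)) = -112*(6 + (-30 + (8 - 24) + (8 - 24)²)) = -112*(6 + (-30 - 16 + (-16)²)) = -112*(6 + (-30 - 16 + 256)) = -112*(6 + 210) = -112*216 = -24192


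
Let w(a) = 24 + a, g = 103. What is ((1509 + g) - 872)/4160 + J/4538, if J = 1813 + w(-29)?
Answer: 271985/471952 ≈ 0.57630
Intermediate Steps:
J = 1808 (J = 1813 + (24 - 29) = 1813 - 5 = 1808)
((1509 + g) - 872)/4160 + J/4538 = ((1509 + 103) - 872)/4160 + 1808/4538 = (1612 - 872)*(1/4160) + 1808*(1/4538) = 740*(1/4160) + 904/2269 = 37/208 + 904/2269 = 271985/471952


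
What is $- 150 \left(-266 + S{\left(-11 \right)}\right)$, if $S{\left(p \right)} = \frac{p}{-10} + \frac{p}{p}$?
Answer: $39585$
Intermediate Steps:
$S{\left(p \right)} = 1 - \frac{p}{10}$ ($S{\left(p \right)} = p \left(- \frac{1}{10}\right) + 1 = - \frac{p}{10} + 1 = 1 - \frac{p}{10}$)
$- 150 \left(-266 + S{\left(-11 \right)}\right) = - 150 \left(-266 + \left(1 - - \frac{11}{10}\right)\right) = - 150 \left(-266 + \left(1 + \frac{11}{10}\right)\right) = - 150 \left(-266 + \frac{21}{10}\right) = \left(-150\right) \left(- \frac{2639}{10}\right) = 39585$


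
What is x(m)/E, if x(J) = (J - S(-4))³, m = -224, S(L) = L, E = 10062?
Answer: -5324000/5031 ≈ -1058.2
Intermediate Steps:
x(J) = (4 + J)³ (x(J) = (J - 1*(-4))³ = (J + 4)³ = (4 + J)³)
x(m)/E = (4 - 224)³/10062 = (-220)³*(1/10062) = -10648000*1/10062 = -5324000/5031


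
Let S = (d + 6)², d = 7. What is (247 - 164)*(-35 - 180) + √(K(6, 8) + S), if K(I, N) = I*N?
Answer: -17845 + √217 ≈ -17830.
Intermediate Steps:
S = 169 (S = (7 + 6)² = 13² = 169)
(247 - 164)*(-35 - 180) + √(K(6, 8) + S) = (247 - 164)*(-35 - 180) + √(6*8 + 169) = 83*(-215) + √(48 + 169) = -17845 + √217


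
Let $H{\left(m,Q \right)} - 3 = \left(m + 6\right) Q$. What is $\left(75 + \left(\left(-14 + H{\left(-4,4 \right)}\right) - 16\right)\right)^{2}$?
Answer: $3136$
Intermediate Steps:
$H{\left(m,Q \right)} = 3 + Q \left(6 + m\right)$ ($H{\left(m,Q \right)} = 3 + \left(m + 6\right) Q = 3 + \left(6 + m\right) Q = 3 + Q \left(6 + m\right)$)
$\left(75 + \left(\left(-14 + H{\left(-4,4 \right)}\right) - 16\right)\right)^{2} = \left(75 + \left(\left(-14 + \left(3 + 6 \cdot 4 + 4 \left(-4\right)\right)\right) - 16\right)\right)^{2} = \left(75 + \left(\left(-14 + \left(3 + 24 - 16\right)\right) - 16\right)\right)^{2} = \left(75 + \left(\left(-14 + 11\right) - 16\right)\right)^{2} = \left(75 - 19\right)^{2} = 56^{2} = 3136$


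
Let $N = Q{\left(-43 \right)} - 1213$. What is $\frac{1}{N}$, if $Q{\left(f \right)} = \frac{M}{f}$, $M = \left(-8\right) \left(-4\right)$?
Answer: $- \frac{43}{52191} \approx -0.0008239$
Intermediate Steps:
$M = 32$
$Q{\left(f \right)} = \frac{32}{f}$
$N = - \frac{52191}{43}$ ($N = \frac{32}{-43} - 1213 = 32 \left(- \frac{1}{43}\right) - 1213 = - \frac{32}{43} - 1213 = - \frac{52191}{43} \approx -1213.7$)
$\frac{1}{N} = \frac{1}{- \frac{52191}{43}} = - \frac{43}{52191}$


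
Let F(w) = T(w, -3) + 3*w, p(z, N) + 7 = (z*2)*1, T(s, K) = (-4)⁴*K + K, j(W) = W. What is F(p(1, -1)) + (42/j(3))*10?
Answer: -646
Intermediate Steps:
T(s, K) = 257*K (T(s, K) = 256*K + K = 257*K)
p(z, N) = -7 + 2*z (p(z, N) = -7 + (z*2)*1 = -7 + (2*z)*1 = -7 + 2*z)
F(w) = -771 + 3*w (F(w) = 257*(-3) + 3*w = -771 + 3*w)
F(p(1, -1)) + (42/j(3))*10 = (-771 + 3*(-7 + 2*1)) + (42/3)*10 = (-771 + 3*(-7 + 2)) + (42*(⅓))*10 = (-771 + 3*(-5)) + 14*10 = (-771 - 15) + 140 = -786 + 140 = -646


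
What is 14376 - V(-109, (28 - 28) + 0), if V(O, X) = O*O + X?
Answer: 2495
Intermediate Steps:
V(O, X) = X + O² (V(O, X) = O² + X = X + O²)
14376 - V(-109, (28 - 28) + 0) = 14376 - (((28 - 28) + 0) + (-109)²) = 14376 - ((0 + 0) + 11881) = 14376 - (0 + 11881) = 14376 - 1*11881 = 14376 - 11881 = 2495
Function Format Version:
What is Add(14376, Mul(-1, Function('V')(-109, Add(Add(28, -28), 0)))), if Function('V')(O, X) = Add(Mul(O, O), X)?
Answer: 2495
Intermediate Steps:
Function('V')(O, X) = Add(X, Pow(O, 2)) (Function('V')(O, X) = Add(Pow(O, 2), X) = Add(X, Pow(O, 2)))
Add(14376, Mul(-1, Function('V')(-109, Add(Add(28, -28), 0)))) = Add(14376, Mul(-1, Add(Add(Add(28, -28), 0), Pow(-109, 2)))) = Add(14376, Mul(-1, Add(Add(0, 0), 11881))) = Add(14376, Mul(-1, Add(0, 11881))) = Add(14376, Mul(-1, 11881)) = Add(14376, -11881) = 2495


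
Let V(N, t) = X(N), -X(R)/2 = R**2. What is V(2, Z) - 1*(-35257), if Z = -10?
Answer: 35249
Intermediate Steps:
X(R) = -2*R**2
V(N, t) = -2*N**2
V(2, Z) - 1*(-35257) = -2*2**2 - 1*(-35257) = -2*4 + 35257 = -8 + 35257 = 35249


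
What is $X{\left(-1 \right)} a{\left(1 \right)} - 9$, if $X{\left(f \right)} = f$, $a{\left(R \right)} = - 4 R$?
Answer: $-5$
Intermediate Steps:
$X{\left(-1 \right)} a{\left(1 \right)} - 9 = - \left(-4\right) 1 - 9 = \left(-1\right) \left(-4\right) - 9 = 4 - 9 = -5$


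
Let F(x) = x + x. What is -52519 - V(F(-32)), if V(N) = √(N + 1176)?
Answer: -52519 - 2*√278 ≈ -52552.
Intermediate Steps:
F(x) = 2*x
V(N) = √(1176 + N)
-52519 - V(F(-32)) = -52519 - √(1176 + 2*(-32)) = -52519 - √(1176 - 64) = -52519 - √1112 = -52519 - 2*√278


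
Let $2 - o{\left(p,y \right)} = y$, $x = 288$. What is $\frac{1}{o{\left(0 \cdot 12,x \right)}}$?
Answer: $- \frac{1}{286} \approx -0.0034965$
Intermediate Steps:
$o{\left(p,y \right)} = 2 - y$
$\frac{1}{o{\left(0 \cdot 12,x \right)}} = \frac{1}{2 - 288} = \frac{1}{-286} = - \frac{1}{286}$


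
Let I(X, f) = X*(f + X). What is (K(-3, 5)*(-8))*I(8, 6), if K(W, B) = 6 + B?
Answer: -9856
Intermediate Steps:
I(X, f) = X*(X + f)
(K(-3, 5)*(-8))*I(8, 6) = ((6 + 5)*(-8))*(8*(8 + 6)) = (11*(-8))*(8*14) = -88*112 = -9856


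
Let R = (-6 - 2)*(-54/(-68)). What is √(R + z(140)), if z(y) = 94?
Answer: √25330/17 ≈ 9.3620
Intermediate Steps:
R = -108/17 (R = -(-432)*(-1)/68 = -8*27/34 = -108/17 ≈ -6.3529)
√(R + z(140)) = √(-108/17 + 94) = √(1490/17) = √25330/17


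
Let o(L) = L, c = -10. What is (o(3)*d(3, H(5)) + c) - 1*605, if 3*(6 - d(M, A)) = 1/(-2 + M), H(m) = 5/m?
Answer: -598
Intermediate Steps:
d(M, A) = 6 - 1/(3*(-2 + M))
(o(3)*d(3, H(5)) + c) - 1*605 = (3*((-37 + 18*3)/(3*(-2 + 3))) - 10) - 1*605 = (3*((⅓)*(-37 + 54)/1) - 10) - 605 = (3*((⅓)*1*17) - 10) - 605 = (3*(17/3) - 10) - 605 = (17 - 10) - 605 = 7 - 605 = -598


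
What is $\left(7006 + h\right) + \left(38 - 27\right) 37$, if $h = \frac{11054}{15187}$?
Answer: $\frac{112592285}{15187} \approx 7413.7$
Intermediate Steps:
$h = \frac{11054}{15187}$ ($h = 11054 \cdot \frac{1}{15187} = \frac{11054}{15187} \approx 0.72786$)
$\left(7006 + h\right) + \left(38 - 27\right) 37 = \left(7006 + \frac{11054}{15187}\right) + \left(38 - 27\right) 37 = \frac{106411176}{15187} + 11 \cdot 37 = \frac{106411176}{15187} + 407 = \frac{112592285}{15187}$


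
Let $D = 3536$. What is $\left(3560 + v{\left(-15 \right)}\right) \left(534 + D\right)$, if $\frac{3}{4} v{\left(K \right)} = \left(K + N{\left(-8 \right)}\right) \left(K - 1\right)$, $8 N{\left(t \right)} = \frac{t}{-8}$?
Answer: $\frac{47342240}{3} \approx 1.5781 \cdot 10^{7}$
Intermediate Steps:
$N{\left(t \right)} = - \frac{t}{64}$ ($N{\left(t \right)} = \frac{t \frac{1}{-8}}{8} = \frac{t \left(- \frac{1}{8}\right)}{8} = \frac{\left(- \frac{1}{8}\right) t}{8} = - \frac{t}{64}$)
$v{\left(K \right)} = \frac{4 \left(-1 + K\right) \left(\frac{1}{8} + K\right)}{3}$ ($v{\left(K \right)} = \frac{4 \left(K - - \frac{1}{8}\right) \left(K - 1\right)}{3} = \frac{4 \left(K + \frac{1}{8}\right) \left(-1 + K\right)}{3} = \frac{4 \left(\frac{1}{8} + K\right) \left(-1 + K\right)}{3} = \frac{4 \left(-1 + K\right) \left(\frac{1}{8} + K\right)}{3}$)
$\left(3560 + v{\left(-15 \right)}\right) \left(534 + D\right) = \left(3560 - \left(- \frac{52}{3} - 300\right)\right) \left(534 + 3536\right) = \left(3560 + \left(- \frac{1}{6} + \frac{35}{2} + \frac{4}{3} \cdot 225\right)\right) 4070 = \left(3560 + \left(- \frac{1}{6} + \frac{35}{2} + 300\right)\right) 4070 = \left(3560 + \frac{952}{3}\right) 4070 = \frac{11632}{3} \cdot 4070 = \frac{47342240}{3}$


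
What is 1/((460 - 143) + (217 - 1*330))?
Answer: 1/204 ≈ 0.0049020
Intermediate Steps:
1/((460 - 143) + (217 - 1*330)) = 1/(317 + (217 - 330)) = 1/(317 - 113) = 1/204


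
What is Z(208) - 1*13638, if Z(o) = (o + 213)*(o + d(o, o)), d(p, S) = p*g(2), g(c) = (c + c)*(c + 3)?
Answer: 1825290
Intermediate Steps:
g(c) = 2*c*(3 + c) (g(c) = (2*c)*(3 + c) = 2*c*(3 + c))
d(p, S) = 20*p (d(p, S) = p*(2*2*(3 + 2)) = p*(2*2*5) = p*20 = 20*p)
Z(o) = 21*o*(213 + o) (Z(o) = (o + 213)*(o + 20*o) = (213 + o)*(21*o) = 21*o*(213 + o))
Z(208) - 1*13638 = 21*208*(213 + 208) - 1*13638 = 21*208*421 - 13638 = 1838928 - 13638 = 1825290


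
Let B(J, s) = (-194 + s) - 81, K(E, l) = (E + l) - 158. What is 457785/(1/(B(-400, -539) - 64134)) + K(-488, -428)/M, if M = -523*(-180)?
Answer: -466498534624379/15690 ≈ -2.9732e+10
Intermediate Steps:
M = 94140
K(E, l) = -158 + E + l
B(J, s) = -275 + s
457785/(1/(B(-400, -539) - 64134)) + K(-488, -428)/M = 457785/(1/((-275 - 539) - 64134)) + (-158 - 488 - 428)/94140 = 457785/(1/(-814 - 64134)) - 1074*1/94140 = 457785/(1/(-64948)) - 179/15690 = 457785/(-1/64948) - 179/15690 = 457785*(-64948) - 179/15690 = -29732220180 - 179/15690 = -466498534624379/15690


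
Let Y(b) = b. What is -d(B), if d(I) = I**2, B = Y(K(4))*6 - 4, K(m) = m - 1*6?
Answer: -256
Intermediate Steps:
K(m) = -6 + m (K(m) = m - 6 = -6 + m)
B = -16 (B = (-6 + 4)*6 - 4 = -2*6 - 4 = -12 - 4 = -16)
-d(B) = -1*(-16)**2 = -1*256 = -256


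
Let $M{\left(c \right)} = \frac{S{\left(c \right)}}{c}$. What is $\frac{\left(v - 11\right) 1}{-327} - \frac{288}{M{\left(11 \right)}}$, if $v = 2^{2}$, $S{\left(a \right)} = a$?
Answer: $- \frac{94169}{327} \approx -287.98$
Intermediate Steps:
$v = 4$
$M{\left(c \right)} = 1$ ($M{\left(c \right)} = \frac{c}{c} = 1$)
$\frac{\left(v - 11\right) 1}{-327} - \frac{288}{M{\left(11 \right)}} = \frac{\left(4 - 11\right) 1}{-327} - \frac{288}{1} = \left(-7\right) 1 \left(- \frac{1}{327}\right) - 288 = \left(-7\right) \left(- \frac{1}{327}\right) - 288 = \frac{7}{327} - 288 = - \frac{94169}{327}$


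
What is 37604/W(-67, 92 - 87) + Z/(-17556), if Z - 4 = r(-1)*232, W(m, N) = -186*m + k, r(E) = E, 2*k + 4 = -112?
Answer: 103854/34111 ≈ 3.0446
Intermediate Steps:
k = -58 (k = -2 + (½)*(-112) = -2 - 56 = -58)
W(m, N) = -58 - 186*m (W(m, N) = -186*m - 58 = -58 - 186*m)
Z = -228 (Z = 4 - 1*232 = 4 - 232 = -228)
37604/W(-67, 92 - 87) + Z/(-17556) = 37604/(-58 - 186*(-67)) - 228/(-17556) = 37604/(-58 + 12462) - 228*(-1/17556) = 37604/12404 + 1/77 = 37604*(1/12404) + 1/77 = 1343/443 + 1/77 = 103854/34111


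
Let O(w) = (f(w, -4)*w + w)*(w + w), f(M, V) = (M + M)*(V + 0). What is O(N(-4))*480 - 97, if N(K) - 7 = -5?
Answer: -57697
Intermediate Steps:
N(K) = 2 (N(K) = 7 - 5 = 2)
f(M, V) = 2*M*V (f(M, V) = (2*M)*V = 2*M*V)
O(w) = 2*w*(w - 8*w²) (O(w) = ((2*w*(-4))*w + w)*(w + w) = ((-8*w)*w + w)*(2*w) = (-8*w² + w)*(2*w) = (w - 8*w²)*(2*w) = 2*w*(w - 8*w²))
O(N(-4))*480 - 97 = (2²*(2 - 16*2))*480 - 97 = (4*(2 - 32))*480 - 97 = (4*(-30))*480 - 97 = -120*480 - 97 = -57600 - 97 = -57697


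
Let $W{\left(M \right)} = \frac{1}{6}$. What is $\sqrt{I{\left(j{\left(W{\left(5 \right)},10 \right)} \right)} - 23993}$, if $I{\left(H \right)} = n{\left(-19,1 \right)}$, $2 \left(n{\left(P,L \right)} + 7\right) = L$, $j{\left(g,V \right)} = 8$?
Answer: $\frac{i \sqrt{95998}}{2} \approx 154.92 i$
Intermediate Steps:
$W{\left(M \right)} = \frac{1}{6}$
$n{\left(P,L \right)} = -7 + \frac{L}{2}$
$I{\left(H \right)} = - \frac{13}{2}$ ($I{\left(H \right)} = -7 + \frac{1}{2} \cdot 1 = -7 + \frac{1}{2} = - \frac{13}{2}$)
$\sqrt{I{\left(j{\left(W{\left(5 \right)},10 \right)} \right)} - 23993} = \sqrt{- \frac{13}{2} - 23993} = \sqrt{- \frac{47999}{2}} = \frac{i \sqrt{95998}}{2}$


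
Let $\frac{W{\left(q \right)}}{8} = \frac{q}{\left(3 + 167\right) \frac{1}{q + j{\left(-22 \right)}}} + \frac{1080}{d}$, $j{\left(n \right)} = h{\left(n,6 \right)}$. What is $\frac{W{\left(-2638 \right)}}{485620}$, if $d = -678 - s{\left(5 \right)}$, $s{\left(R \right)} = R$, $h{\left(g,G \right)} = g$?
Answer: $\frac{958496408}{1409633455} \approx 0.67996$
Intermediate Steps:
$j{\left(n \right)} = n$
$d = -683$ ($d = -678 - 5 = -683$)
$W{\left(q \right)} = - \frac{8640}{683} + 8 q \left(- \frac{11}{85} + \frac{q}{170}\right)$ ($W{\left(q \right)} = 8 \left(\frac{q}{\left(3 + 167\right) \frac{1}{q - 22}} + \frac{1080}{-683}\right) = 8 \left(\frac{q}{170 \frac{1}{-22 + q}} + 1080 \left(- \frac{1}{683}\right)\right) = 8 \left(q \left(- \frac{11}{85} + \frac{q}{170}\right) - \frac{1080}{683}\right) = 8 \left(- \frac{1080}{683} + q \left(- \frac{11}{85} + \frac{q}{170}\right)\right) = - \frac{8640}{683} + 8 q \left(- \frac{11}{85} + \frac{q}{170}\right)$)
$\frac{W{\left(-2638 \right)}}{485620} = \frac{- \frac{8640}{683} + \frac{4}{85} \left(-2638\right) \left(-22 - 2638\right)}{485620} = \left(- \frac{8640}{683} + \frac{4}{85} \left(-2638\right) \left(-2660\right)\right) \frac{1}{485620} = \left(- \frac{8640}{683} + \frac{5613664}{17}\right) \frac{1}{485620} = \frac{3833985632}{11611} \cdot \frac{1}{485620} = \frac{958496408}{1409633455}$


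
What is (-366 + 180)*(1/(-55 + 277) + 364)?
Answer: -2505079/37 ≈ -67705.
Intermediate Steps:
(-366 + 180)*(1/(-55 + 277) + 364) = -186*(1/222 + 364) = -186*80809/222 = -2505079/37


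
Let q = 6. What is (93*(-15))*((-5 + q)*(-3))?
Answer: 4185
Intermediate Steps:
(93*(-15))*((-5 + q)*(-3)) = (93*(-15))*((-5 + 6)*(-3)) = -1395*(-3) = 4185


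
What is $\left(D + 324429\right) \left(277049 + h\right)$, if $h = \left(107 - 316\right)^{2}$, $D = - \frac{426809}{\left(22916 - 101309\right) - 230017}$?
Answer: $\frac{3209146593321027}{30841} \approx 1.0405 \cdot 10^{11}$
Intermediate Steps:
$D = \frac{426809}{308410}$ ($D = - \frac{426809}{\left(22916 - 101309\right) - 230017} = - \frac{426809}{-78393 - 230017} = - \frac{426809}{-308410} = \left(-426809\right) \left(- \frac{1}{308410}\right) = \frac{426809}{308410} \approx 1.3839$)
$h = 43681$ ($h = \left(-209\right)^{2} = 43681$)
$\left(D + 324429\right) \left(277049 + h\right) = \left(\frac{426809}{308410} + 324429\right) \left(277049 + 43681\right) = \frac{100057574699}{308410} \cdot 320730 = \frac{3209146593321027}{30841}$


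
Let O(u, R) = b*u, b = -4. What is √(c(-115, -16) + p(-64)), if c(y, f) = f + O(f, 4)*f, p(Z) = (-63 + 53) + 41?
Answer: I*√1009 ≈ 31.765*I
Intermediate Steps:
O(u, R) = -4*u
p(Z) = 31 (p(Z) = -10 + 41 = 31)
c(y, f) = f - 4*f² (c(y, f) = f + (-4*f)*f = f - 4*f²)
√(c(-115, -16) + p(-64)) = √(-16*(1 - 4*(-16)) + 31) = √(-16*(1 + 64) + 31) = √(-16*65 + 31) = √(-1040 + 31) = √(-1009) = I*√1009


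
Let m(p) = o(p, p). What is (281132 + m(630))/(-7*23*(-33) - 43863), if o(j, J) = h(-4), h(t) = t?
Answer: -140564/19275 ≈ -7.2926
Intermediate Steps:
o(j, J) = -4
m(p) = -4
(281132 + m(630))/(-7*23*(-33) - 43863) = (281132 - 4)/(-7*23*(-33) - 43863) = 281128/(-161*(-33) - 43863) = 281128/(5313 - 43863) = 281128/(-38550) = 281128*(-1/38550) = -140564/19275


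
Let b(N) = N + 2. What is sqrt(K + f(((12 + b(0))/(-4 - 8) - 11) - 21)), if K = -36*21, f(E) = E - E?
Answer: 6*I*sqrt(21) ≈ 27.495*I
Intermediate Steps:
b(N) = 2 + N
f(E) = 0
K = -756
sqrt(K + f(((12 + b(0))/(-4 - 8) - 11) - 21)) = sqrt(-756 + 0) = sqrt(-756) = 6*I*sqrt(21)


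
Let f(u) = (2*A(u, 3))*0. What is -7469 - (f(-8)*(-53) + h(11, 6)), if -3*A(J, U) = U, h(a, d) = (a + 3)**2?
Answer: -7665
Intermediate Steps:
h(a, d) = (3 + a)**2
A(J, U) = -U/3
f(u) = 0 (f(u) = (2*(-1/3*3))*0 = (2*(-1))*0 = -2*0 = 0)
-7469 - (f(-8)*(-53) + h(11, 6)) = -7469 - (0*(-53) + (3 + 11)**2) = -7469 - (0 + 14**2) = -7469 - (0 + 196) = -7469 - 1*196 = -7469 - 196 = -7665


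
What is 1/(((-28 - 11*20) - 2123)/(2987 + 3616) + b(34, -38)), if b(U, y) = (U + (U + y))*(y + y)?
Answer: -6603/15057211 ≈ -0.00043853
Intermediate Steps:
b(U, y) = 2*y*(y + 2*U) (b(U, y) = (y + 2*U)*(2*y) = 2*y*(y + 2*U))
1/(((-28 - 11*20) - 2123)/(2987 + 3616) + b(34, -38)) = 1/(((-28 - 11*20) - 2123)/(2987 + 3616) + 2*(-38)*(-38 + 2*34)) = 1/(((-28 - 220) - 2123)/6603 + 2*(-38)*(-38 + 68)) = 1/((-248 - 2123)*(1/6603) + 2*(-38)*30) = 1/(-2371*1/6603 - 2280) = 1/(-2371/6603 - 2280) = 1/(-15057211/6603) = -6603/15057211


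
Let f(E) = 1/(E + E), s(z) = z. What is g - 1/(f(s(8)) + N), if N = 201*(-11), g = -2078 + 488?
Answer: -56246234/35375 ≈ -1590.0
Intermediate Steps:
f(E) = 1/(2*E)
g = -1590
N = -2211
g - 1/(f(s(8)) + N) = -1590 - 1/((1/2)/8 - 2211) = -1590 - 1/((1/2)*(1/8) - 2211) = -1590 - 1/(1/16 - 2211) = -1590 - 1/(-35375/16) = -1590 - 1*(-16/35375) = -1590 + 16/35375 = -56246234/35375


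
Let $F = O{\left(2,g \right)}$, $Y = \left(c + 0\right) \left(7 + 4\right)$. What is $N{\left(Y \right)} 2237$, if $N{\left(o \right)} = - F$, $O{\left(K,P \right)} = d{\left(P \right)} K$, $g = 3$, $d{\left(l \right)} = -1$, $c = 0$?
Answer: $4474$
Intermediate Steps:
$Y = 0$ ($Y = \left(0 + 0\right) \left(7 + 4\right) = 0 \cdot 11 = 0$)
$O{\left(K,P \right)} = - K$
$F = -2$ ($F = \left(-1\right) 2 = -2$)
$N{\left(o \right)} = 2$ ($N{\left(o \right)} = \left(-1\right) \left(-2\right) = 2$)
$N{\left(Y \right)} 2237 = 2 \cdot 2237 = 4474$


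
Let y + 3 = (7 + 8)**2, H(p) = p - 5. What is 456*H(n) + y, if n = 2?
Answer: -1146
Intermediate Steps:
H(p) = -5 + p
y = 222 (y = -3 + (7 + 8)**2 = -3 + 15**2 = -3 + 225 = 222)
456*H(n) + y = 456*(-5 + 2) + 222 = 456*(-3) + 222 = -1368 + 222 = -1146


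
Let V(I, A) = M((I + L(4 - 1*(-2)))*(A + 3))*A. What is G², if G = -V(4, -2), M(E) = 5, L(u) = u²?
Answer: 100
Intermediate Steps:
V(I, A) = 5*A
G = 10 (G = -5*(-2) = -1*(-10) = 10)
G² = 10² = 100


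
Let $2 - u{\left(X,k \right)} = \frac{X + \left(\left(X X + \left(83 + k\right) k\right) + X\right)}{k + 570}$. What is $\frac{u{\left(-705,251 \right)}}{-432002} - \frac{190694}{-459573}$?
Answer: $\frac{67899679983959}{162998429674866} \approx 0.41657$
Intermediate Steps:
$u{\left(X,k \right)} = 2 - \frac{X^{2} + 2 X + k \left(83 + k\right)}{570 + k}$ ($u{\left(X,k \right)} = 2 - \frac{X + \left(\left(X X + \left(83 + k\right) k\right) + X\right)}{k + 570} = 2 - \frac{X + \left(\left(X^{2} + k \left(83 + k\right)\right) + X\right)}{570 + k} = 2 - \frac{X + \left(X + X^{2} + k \left(83 + k\right)\right)}{570 + k} = 2 - \frac{X^{2} + 2 X + k \left(83 + k\right)}{570 + k}$)
$\frac{u{\left(-705,251 \right)}}{-432002} - \frac{190694}{-459573} = \frac{\frac{1}{570 + 251} \left(1140 - \left(-705\right)^{2} - 251^{2} - 20331 - -1410\right)}{-432002} - \frac{190694}{-459573} = \frac{1140 - 497025 - 63001 - 20331 + 1410}{821} \left(- \frac{1}{432002}\right) - - \frac{190694}{459573} = \frac{1140 - 497025 - 63001 - 20331 + 1410}{821} \left(- \frac{1}{432002}\right) + \frac{190694}{459573} = \frac{1}{821} \left(-577807\right) \left(- \frac{1}{432002}\right) + \frac{190694}{459573} = \left(- \frac{577807}{821}\right) \left(- \frac{1}{432002}\right) + \frac{190694}{459573} = \frac{577807}{354673642} + \frac{190694}{459573} = \frac{67899679983959}{162998429674866}$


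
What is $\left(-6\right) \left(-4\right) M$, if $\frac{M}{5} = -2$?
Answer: $-240$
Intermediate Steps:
$M = -10$ ($M = 5 \left(-2\right) = -10$)
$\left(-6\right) \left(-4\right) M = \left(-6\right) \left(-4\right) \left(-10\right) = 24 \left(-10\right) = -240$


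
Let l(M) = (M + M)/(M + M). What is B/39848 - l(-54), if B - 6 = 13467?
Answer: -26375/39848 ≈ -0.66189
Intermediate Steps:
B = 13473 (B = 6 + 13467 = 13473)
l(M) = 1 (l(M) = (2*M)/((2*M)) = (2*M)*(1/(2*M)) = 1)
B/39848 - l(-54) = 13473/39848 - 1*1 = 13473*(1/39848) - 1 = 13473/39848 - 1 = -26375/39848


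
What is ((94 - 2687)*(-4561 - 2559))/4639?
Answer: 18462160/4639 ≈ 3979.8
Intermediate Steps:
((94 - 2687)*(-4561 - 2559))/4639 = -2593*(-7120)*(1/4639) = 18462160*(1/4639) = 18462160/4639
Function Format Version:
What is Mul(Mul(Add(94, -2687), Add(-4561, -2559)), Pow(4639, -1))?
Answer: Rational(18462160, 4639) ≈ 3979.8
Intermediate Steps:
Mul(Mul(Add(94, -2687), Add(-4561, -2559)), Pow(4639, -1)) = Mul(Mul(-2593, -7120), Rational(1, 4639)) = Mul(18462160, Rational(1, 4639)) = Rational(18462160, 4639)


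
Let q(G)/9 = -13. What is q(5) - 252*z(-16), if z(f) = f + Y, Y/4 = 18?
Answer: -14229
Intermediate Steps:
Y = 72 (Y = 4*18 = 72)
z(f) = 72 + f (z(f) = f + 72 = 72 + f)
q(G) = -117 (q(G) = 9*(-13) = -117)
q(5) - 252*z(-16) = -117 - 252*(72 - 16) = -117 - 252*56 = -117 - 14112 = -14229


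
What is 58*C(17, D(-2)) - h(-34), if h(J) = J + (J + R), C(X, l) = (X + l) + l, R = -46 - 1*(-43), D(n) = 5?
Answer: 1637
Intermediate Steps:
R = -3 (R = -46 + 43 = -3)
C(X, l) = X + 2*l
h(J) = -3 + 2*J (h(J) = J + (J - 3) = J + (-3 + J) = -3 + 2*J)
58*C(17, D(-2)) - h(-34) = 58*(17 + 2*5) - (-3 + 2*(-34)) = 58*(17 + 10) - (-3 - 68) = 58*27 - 1*(-71) = 1566 + 71 = 1637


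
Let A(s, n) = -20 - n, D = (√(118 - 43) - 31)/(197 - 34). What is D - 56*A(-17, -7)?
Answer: 118633/163 + 5*√3/163 ≈ 727.86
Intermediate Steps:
D = -31/163 + 5*√3/163 (D = (√75 - 31)/163 = (5*√3 - 31)*(1/163) = (-31 + 5*√3)*(1/163) = -31/163 + 5*√3/163 ≈ -0.13705)
D - 56*A(-17, -7) = (-31/163 + 5*√3/163) - 56*(-20 - 1*(-7)) = (-31/163 + 5*√3/163) - 56*(-20 + 7) = (-31/163 + 5*√3/163) - 56*(-13) = (-31/163 + 5*√3/163) + 728 = 118633/163 + 5*√3/163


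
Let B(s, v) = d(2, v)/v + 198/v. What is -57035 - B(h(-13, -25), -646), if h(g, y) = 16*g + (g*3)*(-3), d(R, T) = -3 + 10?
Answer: -36844405/646 ≈ -57035.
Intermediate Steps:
d(R, T) = 7
h(g, y) = 7*g (h(g, y) = 16*g + (3*g)*(-3) = 16*g - 9*g = 7*g)
B(s, v) = 205/v (B(s, v) = 7/v + 198/v = 205/v)
-57035 - B(h(-13, -25), -646) = -57035 - 205/(-646) = -57035 - 205*(-1)/646 = -57035 - 1*(-205/646) = -57035 + 205/646 = -36844405/646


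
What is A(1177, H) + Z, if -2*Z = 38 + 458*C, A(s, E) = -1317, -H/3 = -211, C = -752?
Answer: 170872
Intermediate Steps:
H = 633 (H = -3*(-211) = 633)
Z = 172189 (Z = -(38 + 458*(-752))/2 = -(38 - 344416)/2 = -½*(-344378) = 172189)
A(1177, H) + Z = -1317 + 172189 = 170872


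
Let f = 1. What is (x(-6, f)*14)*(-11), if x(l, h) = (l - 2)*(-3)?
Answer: -3696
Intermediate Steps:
x(l, h) = 6 - 3*l (x(l, h) = (-2 + l)*(-3) = 6 - 3*l)
(x(-6, f)*14)*(-11) = ((6 - 3*(-6))*14)*(-11) = ((6 + 18)*14)*(-11) = (24*14)*(-11) = 336*(-11) = -3696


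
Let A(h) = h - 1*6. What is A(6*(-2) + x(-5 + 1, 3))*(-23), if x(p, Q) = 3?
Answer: 345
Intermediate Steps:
A(h) = -6 + h (A(h) = h - 6 = -6 + h)
A(6*(-2) + x(-5 + 1, 3))*(-23) = (-6 + (6*(-2) + 3))*(-23) = (-6 + (-12 + 3))*(-23) = (-6 - 9)*(-23) = -15*(-23) = 345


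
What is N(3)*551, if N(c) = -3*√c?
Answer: -1653*√3 ≈ -2863.1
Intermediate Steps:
N(3)*551 = -3*√3*551 = -1653*√3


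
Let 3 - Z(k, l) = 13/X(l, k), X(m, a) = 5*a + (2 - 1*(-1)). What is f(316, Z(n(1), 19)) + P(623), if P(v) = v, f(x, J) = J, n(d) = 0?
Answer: 1865/3 ≈ 621.67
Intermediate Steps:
X(m, a) = 3 + 5*a (X(m, a) = 5*a + (2 + 1) = 5*a + 3 = 3 + 5*a)
Z(k, l) = 3 - 13/(3 + 5*k)
f(316, Z(n(1), 19)) + P(623) = (-4 + 15*0)/(3 + 5*0) + 623 = (-4 + 0)/(3 + 0) + 623 = -4/3 + 623 = 1865/3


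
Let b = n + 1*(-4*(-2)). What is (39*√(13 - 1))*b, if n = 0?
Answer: 624*√3 ≈ 1080.8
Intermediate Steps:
b = 8 (b = 0 + 1*(-4*(-2)) = 0 + 1*8 = 0 + 8 = 8)
(39*√(13 - 1))*b = (39*√(13 - 1))*8 = (39*√12)*8 = (39*(2*√3))*8 = (78*√3)*8 = 624*√3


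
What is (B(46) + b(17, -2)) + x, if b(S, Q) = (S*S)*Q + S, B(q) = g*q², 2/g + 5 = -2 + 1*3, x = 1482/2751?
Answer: -1484129/917 ≈ -1618.5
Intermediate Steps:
x = 494/917 (x = 1482*(1/2751) = 494/917 ≈ 0.53871)
g = -½ (g = 2/(-5 + (-2 + 1*3)) = 2/(-5 + (-2 + 3)) = 2/(-5 + 1) = 2/(-4) = 2*(-¼) = -½ ≈ -0.50000)
B(q) = -q²/2
b(S, Q) = S + Q*S² (b(S, Q) = S²*Q + S = Q*S² + S = S + Q*S²)
(B(46) + b(17, -2)) + x = (-½*46² + 17*(1 - 2*17)) + 494/917 = (-½*2116 + 17*(1 - 34)) + 494/917 = (-1058 + 17*(-33)) + 494/917 = (-1058 - 561) + 494/917 = -1619 + 494/917 = -1484129/917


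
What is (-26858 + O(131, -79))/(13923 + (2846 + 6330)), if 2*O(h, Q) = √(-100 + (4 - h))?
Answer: -26858/23099 + I*√227/46198 ≈ -1.1627 + 0.00032613*I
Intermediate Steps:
O(h, Q) = √(-96 - h)/2 (O(h, Q) = √(-100 + (4 - h))/2 = √(-96 - h)/2)
(-26858 + O(131, -79))/(13923 + (2846 + 6330)) = (-26858 + √(-96 - 1*131)/2)/(13923 + (2846 + 6330)) = (-26858 + √(-96 - 131)/2)/(13923 + 9176) = (-26858 + √(-227)/2)/23099 = (-26858 + (I*√227)/2)*(1/23099) = (-26858 + I*√227/2)*(1/23099) = -26858/23099 + I*√227/46198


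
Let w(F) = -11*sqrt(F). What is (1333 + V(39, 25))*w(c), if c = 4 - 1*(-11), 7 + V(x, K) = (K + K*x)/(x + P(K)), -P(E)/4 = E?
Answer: -878746*sqrt(15)/61 ≈ -55793.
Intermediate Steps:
P(E) = -4*E
V(x, K) = -7 + (K + K*x)/(x - 4*K)
c = 15 (c = 4 + 11 = 15)
(1333 + V(39, 25))*w(c) = (1333 + (-29*25 + 7*39 - 1*25*39)/(-1*39 + 4*25))*(-11*sqrt(15)) = (1333 + (-725 + 273 - 975)/(-39 + 100))*(-11*sqrt(15)) = (1333 - 1427/61)*(-11*sqrt(15)) = 79886*(-11*sqrt(15))/61 = -878746*sqrt(15)/61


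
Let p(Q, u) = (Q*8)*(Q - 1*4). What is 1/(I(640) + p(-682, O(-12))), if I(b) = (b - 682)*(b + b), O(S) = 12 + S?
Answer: 1/3689056 ≈ 2.7107e-7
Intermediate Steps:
p(Q, u) = 8*Q*(-4 + Q) (p(Q, u) = (8*Q)*(Q - 4) = (8*Q)*(-4 + Q) = 8*Q*(-4 + Q))
I(b) = 2*b*(-682 + b) (I(b) = (-682 + b)*(2*b) = 2*b*(-682 + b))
1/(I(640) + p(-682, O(-12))) = 1/(2*640*(-682 + 640) + 8*(-682)*(-4 - 682)) = 1/(2*640*(-42) + 8*(-682)*(-686)) = 1/(-53760 + 3742816) = 1/3689056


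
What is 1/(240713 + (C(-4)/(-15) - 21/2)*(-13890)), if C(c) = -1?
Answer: 1/385632 ≈ 2.5931e-6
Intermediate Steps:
1/(240713 + (C(-4)/(-15) - 21/2)*(-13890)) = 1/(240713 + (-1/(-15) - 21/2)*(-13890)) = 1/(240713 + (-1*(-1/15) - 21*1/2)*(-13890)) = 1/(240713 + (1/15 - 21/2)*(-13890)) = 1/(240713 - 313/30*(-13890)) = 1/(240713 + 144919) = 1/385632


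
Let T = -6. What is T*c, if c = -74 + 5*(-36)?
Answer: 1524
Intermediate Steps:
c = -254 (c = -74 - 180 = -254)
T*c = -6*(-254) = 1524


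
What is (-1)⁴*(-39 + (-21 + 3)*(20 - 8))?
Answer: -255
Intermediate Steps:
(-1)⁴*(-39 + (-21 + 3)*(20 - 8)) = 1*(-39 - 18*12) = 1*(-39 - 216) = 1*(-255) = -255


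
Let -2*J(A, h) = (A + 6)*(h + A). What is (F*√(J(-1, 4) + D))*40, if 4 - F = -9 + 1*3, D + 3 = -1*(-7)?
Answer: 200*I*√14 ≈ 748.33*I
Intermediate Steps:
J(A, h) = -(6 + A)*(A + h)/2 (J(A, h) = -(A + 6)*(h + A)/2 = -(6 + A)*(A + h)/2)
D = 4 (D = -3 - 1*(-7) = -3 + 7 = 4)
F = 10 (F = 4 - (-9 + 1*3) = 4 - (-9 + 3) = 4 - 1*(-6) = 4 + 6 = 10)
(F*√(J(-1, 4) + D))*40 = (10*√((-3*(-1) - 3*4 - ½*(-1)² - ½*(-1)*4) + 4))*40 = (10*√((3 - 12 - ½*1 + 2) + 4))*40 = (10*√((3 - 12 - ½ + 2) + 4))*40 = (10*√(-15/2 + 4))*40 = (10*√(-7/2))*40 = (10*(I*√14/2))*40 = (5*I*√14)*40 = 200*I*√14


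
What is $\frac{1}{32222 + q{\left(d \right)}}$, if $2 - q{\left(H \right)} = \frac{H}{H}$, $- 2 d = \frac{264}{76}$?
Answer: $\frac{1}{32223} \approx 3.1034 \cdot 10^{-5}$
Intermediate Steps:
$d = - \frac{33}{19}$ ($d = - \frac{264 \cdot \frac{1}{76}}{2} = \left(- \frac{1}{2}\right) \frac{66}{19} = - \frac{33}{19} \approx -1.7368$)
$q{\left(H \right)} = 1$ ($q{\left(H \right)} = 2 - \frac{H}{H} = 2 - 1 = 1$)
$\frac{1}{32222 + q{\left(d \right)}} = \frac{1}{32222 + 1} = \frac{1}{32223}$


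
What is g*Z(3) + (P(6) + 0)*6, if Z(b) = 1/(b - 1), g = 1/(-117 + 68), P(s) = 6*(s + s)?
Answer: 42335/98 ≈ 431.99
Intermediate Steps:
P(s) = 12*s (P(s) = 6*(2*s) = 12*s)
g = -1/49 (g = 1/(-49) = -1/49 ≈ -0.020408)
Z(b) = 1/(-1 + b)
g*Z(3) + (P(6) + 0)*6 = -1/(49*(-1 + 3)) + (12*6 + 0)*6 = -1/49/2 + (72 + 0)*6 = -1/49*1/2 + 72*6 = -1/98 + 432 = 42335/98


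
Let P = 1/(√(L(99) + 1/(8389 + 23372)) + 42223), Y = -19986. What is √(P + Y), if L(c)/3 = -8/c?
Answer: √3*√((-9282557647*√3529 - 6662*I*√931535)/(1393359*√3529 + I*√931535)) ≈ 9.7676e-13 - 141.37*I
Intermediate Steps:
L(c) = -24/c (L(c) = 3*(-8/c) = -24/c)
P = 1/(42223 + I*√3287387015/116457) (P = 1/(√(-24/99 + 1/(8389 + 23372)) + 42223) = 1/(√(-24*1/99 + 1/31761) + 42223) = 1/(√(-8/33 + 1/31761) + 42223) = 1/(√(-84685/349371) + 42223) = 1/(I*√3287387015/116457 + 42223) = 1/(42223 + I*√3287387015/116457) ≈ 2.3684e-5 - 3.0e-10*I)
√(P + Y) = √(33*√3529/(1393359*√3529 + I*√931535) - 19986) = √(-19986 + 33*√3529/(1393359*√3529 + I*√931535))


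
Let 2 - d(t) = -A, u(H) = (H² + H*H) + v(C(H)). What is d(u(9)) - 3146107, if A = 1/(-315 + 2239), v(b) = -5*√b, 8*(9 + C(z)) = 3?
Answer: -6053106019/1924 ≈ -3.1461e+6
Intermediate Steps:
C(z) = -69/8 (C(z) = -9 + (⅛)*3 = -9 + 3/8 = -69/8)
u(H) = 2*H² - 5*I*√138/4 (u(H) = (H² + H*H) - 5*I*√138/4 = (H² + H²) - 5*I*√138/4 = 2*H² - 5*I*√138/4)
A = 1/1924 ≈ 0.00051975
d(t) = 3849/1924 (d(t) = 2 - (-1)/1924 = 2 - 1*(-1/1924) = 2 + 1/1924 = 3849/1924)
d(u(9)) - 3146107 = 3849/1924 - 3146107 = -6053106019/1924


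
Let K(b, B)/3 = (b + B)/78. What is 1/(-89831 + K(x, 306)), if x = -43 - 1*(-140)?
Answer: -2/179631 ≈ -1.1134e-5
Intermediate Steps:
x = 97 (x = -43 + 140 = 97)
K(b, B) = B/26 + b/26 (K(b, B) = 3*((b + B)/78) = 3*((B + b)*(1/78)) = 3*(B/78 + b/78) = B/26 + b/26)
1/(-89831 + K(x, 306)) = 1/(-89831 + ((1/26)*306 + (1/26)*97)) = 1/(-89831 + (153/13 + 97/26)) = 1/(-89831 + 31/2) = 1/(-179631/2) = -2/179631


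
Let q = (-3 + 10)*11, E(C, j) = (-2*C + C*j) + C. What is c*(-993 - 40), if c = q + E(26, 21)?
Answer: -616701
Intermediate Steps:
E(C, j) = -C + C*j
q = 77 (q = 7*11 = 77)
c = 597 (c = 77 + 26*(-1 + 21) = 77 + 26*20 = 77 + 520 = 597)
c*(-993 - 40) = 597*(-993 - 40) = 597*(-1033) = -616701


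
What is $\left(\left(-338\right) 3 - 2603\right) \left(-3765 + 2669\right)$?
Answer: $3964232$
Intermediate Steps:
$\left(\left(-338\right) 3 - 2603\right) \left(-3765 + 2669\right) = \left(-1014 - 2603\right) \left(-1096\right) = \left(-3617\right) \left(-1096\right) = 3964232$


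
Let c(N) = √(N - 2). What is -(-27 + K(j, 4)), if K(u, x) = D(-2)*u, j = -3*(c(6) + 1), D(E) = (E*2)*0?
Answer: 27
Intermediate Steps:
c(N) = √(-2 + N)
D(E) = 0 (D(E) = (2*E)*0 = 0)
j = -9 (j = -3*(√(-2 + 6) + 1) = -3*(√4 + 1) = -3*(2 + 1) = -3*3 = -9)
K(u, x) = 0 (K(u, x) = 0*u = 0)
-(-27 + K(j, 4)) = -(-27 + 0) = -1*(-27) = 27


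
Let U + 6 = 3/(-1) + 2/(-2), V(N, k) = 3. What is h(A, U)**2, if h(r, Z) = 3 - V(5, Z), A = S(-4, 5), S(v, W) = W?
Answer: 0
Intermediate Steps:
A = 5
U = -10 (U = -6 + (3/(-1) + 2/(-2)) = -6 + (3*(-1) + 2*(-1/2)) = -6 + (-3 - 1) = -6 - 4 = -10)
h(r, Z) = 0 (h(r, Z) = 3 - 1*3 = 3 - 3 = 0)
h(A, U)**2 = 0**2 = 0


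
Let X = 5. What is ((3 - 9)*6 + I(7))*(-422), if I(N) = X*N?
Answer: 422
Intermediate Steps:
I(N) = 5*N
((3 - 9)*6 + I(7))*(-422) = ((3 - 9)*6 + 5*7)*(-422) = (-6*6 + 35)*(-422) = (-36 + 35)*(-422) = -1*(-422) = 422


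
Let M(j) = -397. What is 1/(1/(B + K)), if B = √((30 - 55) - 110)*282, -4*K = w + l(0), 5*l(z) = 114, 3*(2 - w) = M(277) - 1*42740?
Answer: -72019/20 + 846*I*√15 ≈ -3600.9 + 3276.5*I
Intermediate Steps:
w = 14381 (w = 2 - (-397 - 1*42740)/3 = 2 - (-397 - 42740)/3 = 2 - ⅓*(-43137) = 2 + 14379 = 14381)
l(z) = 114/5 (l(z) = (⅕)*114 = 114/5)
K = -72019/20 (K = -(14381 + 114/5)/4 = -¼*72019/5 = -72019/20 ≈ -3600.9)
B = 846*I*√15 (B = √(-25 - 110)*282 = √(-135)*282 = (3*I*√15)*282 = 846*I*√15 ≈ 3276.5*I)
1/(1/(B + K)) = 1/(1/(846*I*√15 - 72019/20)) = 1/(1/(-72019/20 + 846*I*√15)) = -72019/20 + 846*I*√15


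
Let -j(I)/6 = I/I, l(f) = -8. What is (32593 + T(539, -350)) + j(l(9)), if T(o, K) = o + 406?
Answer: 33532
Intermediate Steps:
T(o, K) = 406 + o
j(I) = -6 (j(I) = -6*I/I = -6*1 = -6)
(32593 + T(539, -350)) + j(l(9)) = (32593 + (406 + 539)) - 6 = (32593 + 945) - 6 = 33538 - 6 = 33532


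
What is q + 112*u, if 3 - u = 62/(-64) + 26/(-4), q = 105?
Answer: 2555/2 ≈ 1277.5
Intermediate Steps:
u = 335/32 (u = 3 - (62/(-64) + 26/(-4)) = 3 - (62*(-1/64) + 26*(-¼)) = 3 - (-31/32 - 13/2) = 3 - 1*(-239/32) = 3 + 239/32 = 335/32 ≈ 10.469)
q + 112*u = 105 + 112*(335/32) = 105 + 2345/2 = 2555/2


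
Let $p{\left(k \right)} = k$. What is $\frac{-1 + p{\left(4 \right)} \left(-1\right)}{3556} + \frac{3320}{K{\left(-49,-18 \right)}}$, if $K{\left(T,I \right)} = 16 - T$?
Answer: $\frac{2361119}{46228} \approx 51.076$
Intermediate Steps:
$\frac{-1 + p{\left(4 \right)} \left(-1\right)}{3556} + \frac{3320}{K{\left(-49,-18 \right)}} = \frac{-1 + 4 \left(-1\right)}{3556} + \frac{3320}{16 - -49} = \left(-1 - 4\right) \frac{1}{3556} + \frac{3320}{16 + 49} = \left(-5\right) \frac{1}{3556} + \frac{3320}{65} = - \frac{5}{3556} + 3320 \cdot \frac{1}{65} = - \frac{5}{3556} + \frac{664}{13} = \frac{2361119}{46228}$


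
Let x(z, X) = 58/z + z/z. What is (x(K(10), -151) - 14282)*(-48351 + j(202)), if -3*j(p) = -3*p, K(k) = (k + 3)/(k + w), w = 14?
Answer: 8871982889/13 ≈ 6.8246e+8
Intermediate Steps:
K(k) = (3 + k)/(14 + k) (K(k) = (k + 3)/(k + 14) = (3 + k)/(14 + k))
x(z, X) = 1 + 58/z (x(z, X) = 58/z + 1 = 1 + 58/z)
j(p) = p (j(p) = -(-1)*p = p)
(x(K(10), -151) - 14282)*(-48351 + j(202)) = ((58 + (3 + 10)/(14 + 10))/(((3 + 10)/(14 + 10))) - 14282)*(-48351 + 202) = ((58 + 13/24)/((13/24)) - 14282)*(-48149) = ((58 + (1/24)*13)/(((1/24)*13)) - 14282)*(-48149) = ((58 + 13/24)/(13/24) - 14282)*(-48149) = ((24/13)*(1405/24) - 14282)*(-48149) = (1405/13 - 14282)*(-48149) = -184261/13*(-48149) = 8871982889/13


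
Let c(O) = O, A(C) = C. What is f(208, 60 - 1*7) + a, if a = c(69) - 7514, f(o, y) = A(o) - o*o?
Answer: -50501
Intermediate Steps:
f(o, y) = o - o² (f(o, y) = o - o*o = o - o²)
a = -7445 (a = 69 - 7514 = -7445)
f(208, 60 - 1*7) + a = 208*(1 - 1*208) - 7445 = 208*(1 - 208) - 7445 = 208*(-207) - 7445 = -43056 - 7445 = -50501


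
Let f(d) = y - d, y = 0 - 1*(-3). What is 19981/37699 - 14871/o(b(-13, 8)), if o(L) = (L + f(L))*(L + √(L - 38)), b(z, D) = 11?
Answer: -2052656185/5579452 + 14871*I*√3/148 ≈ -367.9 + 174.04*I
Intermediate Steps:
y = 3 (y = 0 + 3 = 3)
f(d) = 3 - d
o(L) = 3*L + 3*√(-38 + L) (o(L) = (L + (3 - L))*(L + √(L - 38)) = 3*(L + √(-38 + L)) = 3*L + 3*√(-38 + L))
19981/37699 - 14871/o(b(-13, 8)) = 19981/37699 - 14871/(3*11 + 3*√(-38 + 11)) = 19981*(1/37699) - 14871/(33 + 3*√(-27)) = 19981/37699 - 14871/(33 + 3*(3*I*√3)) = 19981/37699 - 14871/(33 + 9*I*√3)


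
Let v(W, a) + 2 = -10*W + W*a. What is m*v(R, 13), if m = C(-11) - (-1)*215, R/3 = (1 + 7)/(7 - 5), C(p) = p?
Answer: 6936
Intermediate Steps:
R = 12 (R = 3*((1 + 7)/(7 - 5)) = 3*(8/2) = 3*(8*(1/2)) = 3*4 = 12)
m = 204 (m = -11 - (-1)*215 = -11 - 1*(-215) = -11 + 215 = 204)
v(W, a) = -2 - 10*W + W*a (v(W, a) = -2 + (-10*W + W*a) = -2 - 10*W + W*a)
m*v(R, 13) = 204*(-2 - 10*12 + 12*13) = 204*(-2 - 120 + 156) = 204*34 = 6936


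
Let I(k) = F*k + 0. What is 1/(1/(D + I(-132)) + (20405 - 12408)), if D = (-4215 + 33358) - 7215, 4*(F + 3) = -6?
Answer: 22522/180108435 ≈ 0.00012505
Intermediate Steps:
F = -9/2 (F = -3 + (¼)*(-6) = -3 - 3/2 = -9/2 ≈ -4.5000)
D = 21928 (D = 29143 - 7215 = 21928)
I(k) = -9*k/2 (I(k) = -9*k/2 + 0 = -9*k/2)
1/(1/(D + I(-132)) + (20405 - 12408)) = 1/(1/(21928 - 9/2*(-132)) + (20405 - 12408)) = 1/(1/(21928 + 594) + 7997) = 1/(1/22522 + 7997) = 1/(180108435/22522) = 22522/180108435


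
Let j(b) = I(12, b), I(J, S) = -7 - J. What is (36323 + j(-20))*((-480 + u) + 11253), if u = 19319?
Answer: 1092459968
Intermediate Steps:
j(b) = -19 (j(b) = -7 - 1*12 = -7 - 12 = -19)
(36323 + j(-20))*((-480 + u) + 11253) = (36323 - 19)*((-480 + 19319) + 11253) = 36304*(18839 + 11253) = 36304*30092 = 1092459968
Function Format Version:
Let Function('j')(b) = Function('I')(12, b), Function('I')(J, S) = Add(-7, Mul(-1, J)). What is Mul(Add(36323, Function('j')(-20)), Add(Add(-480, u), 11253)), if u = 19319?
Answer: 1092459968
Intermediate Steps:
Function('j')(b) = -19 (Function('j')(b) = Add(-7, Mul(-1, 12)) = Add(-7, -12) = -19)
Mul(Add(36323, Function('j')(-20)), Add(Add(-480, u), 11253)) = Mul(Add(36323, -19), Add(Add(-480, 19319), 11253)) = Mul(36304, Add(18839, 11253)) = Mul(36304, 30092) = 1092459968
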